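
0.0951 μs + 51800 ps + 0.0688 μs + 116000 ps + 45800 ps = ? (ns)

377.5 ns

In ns:
  0.0951 μs = 0.0951 × 10^3 ns = 95.1
  51800 ps = 51800 × 10^-3 ns = 51.8
  0.0688 μs = 0.0688 × 10^3 ns = 68.8
  116000 ps = 116000 × 10^-3 ns = 116
  45800 ps = 45800 × 10^-3 ns = 45.8
Sum: 95.1 + 51.8 + 68.8 + 116 + 45.8 = 377.5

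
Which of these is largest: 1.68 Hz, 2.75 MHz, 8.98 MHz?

1.68 Hz = 1.68 Hz
2.75 MHz = 2750000 Hz
8.98 MHz = 8980000 Hz

8.98 MHz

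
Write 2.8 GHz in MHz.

2800 MHz

giga = 1e9, mega = 1e6; factor is 1e3.
2.8 × 1e3 = 2800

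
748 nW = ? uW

nano = 1e-9, micro = 1e-6; factor is 1e-3.
748 × 1e-3 = 0.748

0.748 uW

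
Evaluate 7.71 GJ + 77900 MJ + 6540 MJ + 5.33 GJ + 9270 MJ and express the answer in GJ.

In GJ:
  7.71 GJ → 7.71
  77900 MJ = 77900 × 10⁻³ GJ = 77.9
  6540 MJ = 6540 × 10⁻³ GJ = 6.54
  5.33 GJ → 5.33
  9270 MJ = 9270 × 10⁻³ GJ = 9.27
Sum: 7.71 + 77.9 + 6.54 + 5.33 + 9.27 = 106.75

106.75 GJ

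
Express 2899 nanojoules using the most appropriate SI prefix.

2.899 microjoules

= 2.899e-6 joules; 1e-6 is micro.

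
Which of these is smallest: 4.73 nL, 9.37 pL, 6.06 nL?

4.73 nL = 0.00000000473 L
9.37 pL = 0.00000000000937 L
6.06 nL = 0.00000000606 L

9.37 pL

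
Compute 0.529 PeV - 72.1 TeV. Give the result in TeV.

456.9 TeV

In TeV:
  0.529 PeV = 0.529e3 TeV = 529
  72.1 TeV → 72.1
Difference: 529 - 72.1 = 456.9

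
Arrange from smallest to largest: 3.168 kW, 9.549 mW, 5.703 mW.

3.168 kW = 3168 W
9.549 mW = 0.009549 W
5.703 mW = 0.005703 W

5.703 mW < 9.549 mW < 3.168 kW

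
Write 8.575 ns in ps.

8575 ps

nano = 1e-9, pico = 1e-12; factor is 1e3.
8.575 × 1e3 = 8575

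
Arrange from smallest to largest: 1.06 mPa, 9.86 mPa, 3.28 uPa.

3.28 uPa < 1.06 mPa < 9.86 mPa

1.06 mPa = 0.00106 Pa
9.86 mPa = 0.00986 Pa
3.28 uPa = 0.00000328 Pa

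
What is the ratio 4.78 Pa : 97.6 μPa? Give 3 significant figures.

49000

(4.78) / (97.6e-6) = 0.04898e6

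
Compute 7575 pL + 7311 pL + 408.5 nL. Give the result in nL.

In nL:
  7575 pL = 7575 × 10^-3 nL = 7.575
  7311 pL = 7311 × 10^-3 nL = 7.311
  408.5 nL → 408.5
Sum: 7.575 + 7.311 + 408.5 = 423.386

423.386 nL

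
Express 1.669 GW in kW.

1669000 kW

giga = 10^9, kilo = 10^3; factor is 10^6.
1.669 × 10^6 = 1669000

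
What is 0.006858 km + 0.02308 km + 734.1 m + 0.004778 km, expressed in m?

In m:
  0.006858 km = 0.006858 × 10³ m = 6.858
  0.02308 km = 0.02308 × 10³ m = 23.08
  734.1 m → 734.1
  0.004778 km = 0.004778 × 10³ m = 4.778
Sum: 6.858 + 23.08 + 734.1 + 4.778 = 768.816

768.816 m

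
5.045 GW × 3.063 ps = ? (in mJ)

15.452835 mJ

5.045e9 × 3.063e-12 = 15.452835e-3 J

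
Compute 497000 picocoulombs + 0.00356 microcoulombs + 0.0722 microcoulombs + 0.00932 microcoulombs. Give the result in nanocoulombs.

In nanocoulombs:
  497000 picocoulombs = 497000 × 10^-3 nanocoulombs = 497
  0.00356 microcoulombs = 0.00356 × 10^3 nanocoulombs = 3.56
  0.0722 microcoulombs = 0.0722 × 10^3 nanocoulombs = 72.2
  0.00932 microcoulombs = 0.00932 × 10^3 nanocoulombs = 9.32
Sum: 497 + 3.56 + 72.2 + 9.32 = 582.08

582.08 nanocoulombs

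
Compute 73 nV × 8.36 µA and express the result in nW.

0.00061028 nW

73e-9 × 8.36e-6 = 610.28e-15 W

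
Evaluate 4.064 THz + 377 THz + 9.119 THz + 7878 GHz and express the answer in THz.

In THz:
  4.064 THz → 4.064
  377 THz → 377
  9.119 THz → 9.119
  7878 GHz = 7878 × 10^-3 THz = 7.878
Sum: 4.064 + 377 + 9.119 + 7.878 = 398.061

398.061 THz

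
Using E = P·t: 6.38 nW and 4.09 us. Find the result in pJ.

0.0260942 pJ

6.38 × 10^-9 × 4.09 × 10^-6 = 26.0942 × 10^-15 J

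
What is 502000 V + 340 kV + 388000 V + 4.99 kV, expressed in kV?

1234.99 kV

In kV:
  502000 V = 502000 × 10^-3 kV = 502
  340 kV → 340
  388000 V = 388000 × 10^-3 kV = 388
  4.99 kV → 4.99
Sum: 502 + 340 + 388 + 4.99 = 1234.99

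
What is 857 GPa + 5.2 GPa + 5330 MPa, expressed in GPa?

In GPa:
  857 GPa → 857
  5.2 GPa → 5.2
  5330 MPa = 5330 × 10⁻³ GPa = 5.33
Sum: 857 + 5.2 + 5.33 = 867.53

867.53 GPa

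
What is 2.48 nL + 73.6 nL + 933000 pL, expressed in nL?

1009.08 nL

In nL:
  2.48 nL → 2.48
  73.6 nL → 73.6
  933000 pL = 933000 × 10^-3 nL = 933
Sum: 2.48 + 73.6 + 933 = 1009.08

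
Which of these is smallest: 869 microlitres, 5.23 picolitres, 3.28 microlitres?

5.23 picolitres

869 microlitres = 0.000869 litres
5.23 picolitres = 0.00000000000523 litres
3.28 microlitres = 0.00000328 litres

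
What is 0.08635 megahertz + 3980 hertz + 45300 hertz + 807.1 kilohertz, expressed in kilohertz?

942.73 kilohertz

In kilohertz:
  0.08635 megahertz = 0.08635e3 kilohertz = 86.35
  3980 hertz = 3980e-3 kilohertz = 3.98
  45300 hertz = 45300e-3 kilohertz = 45.3
  807.1 kilohertz → 807.1
Sum: 86.35 + 3.98 + 45.3 + 807.1 = 942.73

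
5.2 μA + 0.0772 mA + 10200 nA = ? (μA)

In μA:
  5.2 μA → 5.2
  0.0772 mA = 0.0772 × 10^3 μA = 77.2
  10200 nA = 10200 × 10^-3 μA = 10.2
Sum: 5.2 + 77.2 + 10.2 = 92.6

92.6 μA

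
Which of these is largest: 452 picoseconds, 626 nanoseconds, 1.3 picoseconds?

626 nanoseconds

452 picoseconds = 0.000000000452 seconds
626 nanoseconds = 0.000000626 seconds
1.3 picoseconds = 0.0000000000013 seconds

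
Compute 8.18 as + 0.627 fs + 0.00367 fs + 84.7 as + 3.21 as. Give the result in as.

726.76 as

In as:
  8.18 as → 8.18
  0.627 fs = 0.627 × 10³ as = 627
  0.00367 fs = 0.00367 × 10³ as = 3.67
  84.7 as → 84.7
  3.21 as → 3.21
Sum: 8.18 + 627 + 3.67 + 84.7 + 3.21 = 726.76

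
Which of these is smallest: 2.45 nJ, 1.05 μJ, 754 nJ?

2.45 nJ

2.45 nJ = 0.00000000245 J
1.05 μJ = 0.00000105 J
754 nJ = 0.000000754 J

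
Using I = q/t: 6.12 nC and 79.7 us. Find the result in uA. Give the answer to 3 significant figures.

(6.12 × 10^-9) / (79.7 × 10^-6) = 0.076788 × 10^-3 A

76.8 uA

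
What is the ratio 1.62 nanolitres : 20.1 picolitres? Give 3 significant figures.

80.6

(1.62 × 10⁻⁹) / (20.1 × 10⁻¹²) = 0.0806 × 10³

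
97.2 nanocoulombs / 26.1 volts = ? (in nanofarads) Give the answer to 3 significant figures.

(97.2 × 10⁻⁹) / (26.1) = 3.7241 × 10⁻⁹ F

3.72 nanofarads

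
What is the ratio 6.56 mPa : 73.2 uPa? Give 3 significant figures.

89.6

(6.56 × 10⁻³) / (73.2 × 10⁻⁶) = 0.08962 × 10³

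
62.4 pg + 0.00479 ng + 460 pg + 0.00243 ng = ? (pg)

In pg:
  62.4 pg → 62.4
  0.00479 ng = 0.00479e3 pg = 4.79
  460 pg → 460
  0.00243 ng = 0.00243e3 pg = 2.43
Sum: 62.4 + 4.79 + 460 + 2.43 = 529.62

529.62 pg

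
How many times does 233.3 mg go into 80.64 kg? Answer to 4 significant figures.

(80.64 × 10³) / (233.3 × 10⁻³) = 0.34565 × 10⁶

345600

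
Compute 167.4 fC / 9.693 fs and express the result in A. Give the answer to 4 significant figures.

17.27 A

(167.4 × 10^-15) / (9.693 × 10^-15) = 17.2702 A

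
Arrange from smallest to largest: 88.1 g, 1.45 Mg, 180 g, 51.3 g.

51.3 g < 88.1 g < 180 g < 1.45 Mg

88.1 g = 88.1 g
1.45 Mg = 1450000 g
180 g = 180 g
51.3 g = 51.3 g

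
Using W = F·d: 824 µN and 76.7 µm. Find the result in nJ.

824e-6 × 76.7e-6 = 63200.8e-12 J

63.2008 nJ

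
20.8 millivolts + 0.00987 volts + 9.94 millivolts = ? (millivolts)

In millivolts:
  20.8 millivolts → 20.8
  0.00987 volts = 0.00987e3 millivolts = 9.87
  9.94 millivolts → 9.94
Sum: 20.8 + 9.87 + 9.94 = 40.61

40.61 millivolts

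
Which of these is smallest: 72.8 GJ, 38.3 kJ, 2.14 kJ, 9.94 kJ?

2.14 kJ

72.8 GJ = 72800000000 J
38.3 kJ = 38300 J
2.14 kJ = 2140 J
9.94 kJ = 9940 J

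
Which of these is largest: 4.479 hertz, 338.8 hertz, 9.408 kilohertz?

9.408 kilohertz

4.479 hertz = 4.479 hertz
338.8 hertz = 338.8 hertz
9.408 kilohertz = 9408 hertz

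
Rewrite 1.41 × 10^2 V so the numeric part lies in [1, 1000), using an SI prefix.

141 V

= 141 V; mantissa already in [1, 1000).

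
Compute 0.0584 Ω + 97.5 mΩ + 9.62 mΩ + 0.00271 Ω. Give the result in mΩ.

In mΩ:
  0.0584 Ω = 0.0584e3 mΩ = 58.4
  97.5 mΩ → 97.5
  9.62 mΩ → 9.62
  0.00271 Ω = 0.00271e3 mΩ = 2.71
Sum: 58.4 + 97.5 + 9.62 + 2.71 = 168.23

168.23 mΩ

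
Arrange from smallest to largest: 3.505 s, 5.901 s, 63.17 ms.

3.505 s = 3.505 s
5.901 s = 5.901 s
63.17 ms = 0.06317 s

63.17 ms < 3.505 s < 5.901 s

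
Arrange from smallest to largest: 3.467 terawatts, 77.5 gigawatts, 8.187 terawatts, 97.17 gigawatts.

77.5 gigawatts < 97.17 gigawatts < 3.467 terawatts < 8.187 terawatts

3.467 terawatts = 3467000000000 watts
77.5 gigawatts = 77500000000 watts
8.187 terawatts = 8187000000000 watts
97.17 gigawatts = 97170000000 watts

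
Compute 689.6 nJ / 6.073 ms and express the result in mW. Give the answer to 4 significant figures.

(689.6e-9) / (6.073e-3) = 113.552e-6 W

0.1136 mW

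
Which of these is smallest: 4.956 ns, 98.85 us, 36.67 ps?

36.67 ps

4.956 ns = 0.000000004956 s
98.85 us = 0.00009885 s
36.67 ps = 0.00000000003667 s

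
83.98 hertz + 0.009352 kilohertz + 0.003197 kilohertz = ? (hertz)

96.529 hertz

In hertz:
  83.98 hertz → 83.98
  0.009352 kilohertz = 0.009352 × 10³ hertz = 9.352
  0.003197 kilohertz = 0.003197 × 10³ hertz = 3.197
Sum: 83.98 + 9.352 + 3.197 = 96.529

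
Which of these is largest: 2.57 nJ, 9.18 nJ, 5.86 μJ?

5.86 μJ

2.57 nJ = 0.00000000257 J
9.18 nJ = 0.00000000918 J
5.86 μJ = 0.00000586 J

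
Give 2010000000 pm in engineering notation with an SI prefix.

2.01 mm

= 2.01 × 10^-3 m; 10^-3 is milli.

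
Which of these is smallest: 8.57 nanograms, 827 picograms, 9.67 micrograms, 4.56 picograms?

4.56 picograms

8.57 nanograms = 0.00000000857 grams
827 picograms = 0.000000000827 grams
9.67 micrograms = 0.00000967 grams
4.56 picograms = 0.00000000000456 grams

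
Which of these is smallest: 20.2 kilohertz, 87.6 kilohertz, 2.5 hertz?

2.5 hertz

20.2 kilohertz = 20200 hertz
87.6 kilohertz = 87600 hertz
2.5 hertz = 2.5 hertz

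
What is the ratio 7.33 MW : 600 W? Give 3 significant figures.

(7.33 × 10^6) / (600) = 0.01222 × 10^6

12200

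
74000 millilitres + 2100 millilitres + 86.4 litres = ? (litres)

In litres:
  74000 millilitres = 74000 × 10⁻³ litres = 74
  2100 millilitres = 2100 × 10⁻³ litres = 2.1
  86.4 litres → 86.4
Sum: 74 + 2.1 + 86.4 = 162.5

162.5 litres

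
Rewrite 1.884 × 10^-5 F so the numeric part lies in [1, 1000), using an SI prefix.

= 18.84 × 10^-6 F; 10^-6 is micro.

18.84 uF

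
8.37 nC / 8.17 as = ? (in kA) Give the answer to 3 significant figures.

(8.37 × 10^-9) / (8.17 × 10^-18) = 1.0245 × 10^9 A

1020000 kA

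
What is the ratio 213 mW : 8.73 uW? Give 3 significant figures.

(213 × 10^-3) / (8.73 × 10^-6) = 24.4 × 10^3

24400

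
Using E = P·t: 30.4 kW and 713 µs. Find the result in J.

21.6752 J

30.4 × 10³ × 713 × 10⁻⁶ = 21675.2 × 10⁻³ J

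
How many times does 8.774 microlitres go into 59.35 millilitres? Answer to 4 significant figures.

(59.35e-3) / (8.774e-6) = 6.7643e3

6764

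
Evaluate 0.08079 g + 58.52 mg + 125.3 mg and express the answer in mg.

264.61 mg

In mg:
  0.08079 g = 0.08079e3 mg = 80.79
  58.52 mg → 58.52
  125.3 mg → 125.3
Sum: 80.79 + 58.52 + 125.3 = 264.61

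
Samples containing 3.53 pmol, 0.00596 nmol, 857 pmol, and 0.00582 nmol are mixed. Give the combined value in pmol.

872.31 pmol

In pmol:
  3.53 pmol → 3.53
  0.00596 nmol = 0.00596e3 pmol = 5.96
  857 pmol → 857
  0.00582 nmol = 0.00582e3 pmol = 5.82
Sum: 3.53 + 5.96 + 857 + 5.82 = 872.31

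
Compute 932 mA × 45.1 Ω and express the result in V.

932 × 10^-3 × 45.1 = 42033.2 × 10^-3 V

42.0332 V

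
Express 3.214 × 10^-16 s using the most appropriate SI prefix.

= 321.4 × 10^-18 s; 10^-18 is atto.

321.4 as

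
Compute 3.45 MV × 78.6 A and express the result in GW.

3.45 × 10^6 × 78.6 = 271.17 × 10^6 W

0.27117 GW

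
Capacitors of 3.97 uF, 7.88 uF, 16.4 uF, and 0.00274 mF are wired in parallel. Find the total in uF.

In uF:
  3.97 uF → 3.97
  7.88 uF → 7.88
  16.4 uF → 16.4
  0.00274 mF = 0.00274e3 uF = 2.74
Sum: 3.97 + 7.88 + 16.4 + 2.74 = 30.99

30.99 uF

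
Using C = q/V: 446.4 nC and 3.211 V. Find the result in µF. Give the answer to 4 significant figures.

(446.4 × 10⁻⁹) / (3.211) = 139.022 × 10⁻⁹ F

0.1390 µF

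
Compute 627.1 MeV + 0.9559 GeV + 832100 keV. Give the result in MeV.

2415.1 MeV

In MeV:
  627.1 MeV → 627.1
  0.9559 GeV = 0.9559e3 MeV = 955.9
  832100 keV = 832100e-3 MeV = 832.1
Sum: 627.1 + 955.9 + 832.1 = 2415.1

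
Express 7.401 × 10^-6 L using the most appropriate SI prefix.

= 7.401 × 10^-6 L; 10^-6 is micro.

7.401 µL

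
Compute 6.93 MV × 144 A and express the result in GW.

6.93e6 × 144 = 997.92e6 W

0.99792 GW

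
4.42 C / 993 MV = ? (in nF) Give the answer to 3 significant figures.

4.45 nF

(4.42) / (993 × 10⁶) = 0.0044512 × 10⁻⁶ F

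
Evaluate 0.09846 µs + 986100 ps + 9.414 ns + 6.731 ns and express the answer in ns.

In ns:
  0.09846 µs = 0.09846e3 ns = 98.46
  986100 ps = 986100e-3 ns = 986.1
  9.414 ns → 9.414
  6.731 ns → 6.731
Sum: 98.46 + 986.1 + 9.414 + 6.731 = 1100.705

1100.705 ns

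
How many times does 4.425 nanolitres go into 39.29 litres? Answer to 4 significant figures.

8879000000

(39.29) / (4.425 × 10^-9) = 8.8791 × 10^9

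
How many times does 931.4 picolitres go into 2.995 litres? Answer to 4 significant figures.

(2.995) / (931.4e-12) = 0.0032156e12

3216000000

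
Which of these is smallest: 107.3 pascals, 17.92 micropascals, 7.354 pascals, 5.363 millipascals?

107.3 pascals = 107.3 pascals
17.92 micropascals = 0.00001792 pascals
7.354 pascals = 7.354 pascals
5.363 millipascals = 0.005363 pascals

17.92 micropascals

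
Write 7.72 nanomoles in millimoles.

nano = 10⁻⁹, milli = 10⁻³; factor is 10⁻⁶.
7.72 × 10⁻⁶ = 0.00000772

0.00000772 millimoles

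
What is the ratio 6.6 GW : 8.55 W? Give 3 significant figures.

772000000

(6.6e9) / (8.55) = 0.7719e9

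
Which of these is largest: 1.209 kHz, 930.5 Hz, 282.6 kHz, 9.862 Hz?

282.6 kHz

1.209 kHz = 1209 Hz
930.5 Hz = 930.5 Hz
282.6 kHz = 282600 Hz
9.862 Hz = 9.862 Hz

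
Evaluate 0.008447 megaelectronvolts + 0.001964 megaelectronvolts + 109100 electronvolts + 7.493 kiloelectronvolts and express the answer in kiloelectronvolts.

In kiloelectronvolts:
  0.008447 megaelectronvolts = 0.008447 × 10³ kiloelectronvolts = 8.447
  0.001964 megaelectronvolts = 0.001964 × 10³ kiloelectronvolts = 1.964
  109100 electronvolts = 109100 × 10⁻³ kiloelectronvolts = 109.1
  7.493 kiloelectronvolts → 7.493
Sum: 8.447 + 1.964 + 109.1 + 7.493 = 127.004

127.004 kiloelectronvolts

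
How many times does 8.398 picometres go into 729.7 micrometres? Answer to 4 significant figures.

(729.7e-6) / (8.398e-12) = 86.89e6

86890000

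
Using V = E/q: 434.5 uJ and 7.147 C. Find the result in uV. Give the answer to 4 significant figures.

60.79 uV

(434.5e-6) / (7.147) = 60.7947e-6 V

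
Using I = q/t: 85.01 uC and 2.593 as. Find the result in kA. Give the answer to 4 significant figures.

(85.01e-6) / (2.593e-18) = 32.7844e12 A

32780000000 kA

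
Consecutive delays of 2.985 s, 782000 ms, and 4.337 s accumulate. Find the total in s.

789.322 s

In s:
  2.985 s → 2.985
  782000 ms = 782000 × 10^-3 s = 782
  4.337 s → 4.337
Sum: 2.985 + 782 + 4.337 = 789.322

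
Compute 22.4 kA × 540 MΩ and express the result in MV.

22.4 × 10^3 × 540 × 10^6 = 12096 × 10^9 V

12096000 MV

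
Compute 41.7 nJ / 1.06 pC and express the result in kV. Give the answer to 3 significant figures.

(41.7e-9) / (1.06e-12) = 39.34e3 V

39.3 kV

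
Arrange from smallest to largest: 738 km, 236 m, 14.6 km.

738 km = 738000 m
236 m = 236 m
14.6 km = 14600 m

236 m < 14.6 km < 738 km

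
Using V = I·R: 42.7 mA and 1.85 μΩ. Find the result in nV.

78.995 nV

42.7e-3 × 1.85e-6 = 78.995e-9 V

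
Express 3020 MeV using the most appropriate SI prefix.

3.02 GeV

= 3.02e9 eV; 1e9 is giga.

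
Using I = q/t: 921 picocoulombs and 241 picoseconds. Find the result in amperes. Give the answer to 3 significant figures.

3.82 amperes

(921e-12) / (241e-12) = 3.8216 A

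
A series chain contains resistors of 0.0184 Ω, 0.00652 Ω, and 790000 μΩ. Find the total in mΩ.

In mΩ:
  0.0184 Ω = 0.0184e3 mΩ = 18.4
  0.00652 Ω = 0.00652e3 mΩ = 6.52
  790000 μΩ = 790000e-3 mΩ = 790
Sum: 18.4 + 6.52 + 790 = 814.92

814.92 mΩ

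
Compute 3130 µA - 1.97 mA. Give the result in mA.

In mA:
  3130 µA = 3130 × 10⁻³ mA = 3.13
  1.97 mA → 1.97
Difference: 3.13 - 1.97 = 1.16

1.16 mA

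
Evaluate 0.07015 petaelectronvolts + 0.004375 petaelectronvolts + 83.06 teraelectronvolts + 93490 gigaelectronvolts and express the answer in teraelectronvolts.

In teraelectronvolts:
  0.07015 petaelectronvolts = 0.07015 × 10³ teraelectronvolts = 70.15
  0.004375 petaelectronvolts = 0.004375 × 10³ teraelectronvolts = 4.375
  83.06 teraelectronvolts → 83.06
  93490 gigaelectronvolts = 93490 × 10⁻³ teraelectronvolts = 93.49
Sum: 70.15 + 4.375 + 83.06 + 93.49 = 251.075

251.075 teraelectronvolts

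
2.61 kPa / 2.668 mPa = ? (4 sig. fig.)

978300

(2.61e3) / (2.668e-3) = 0.97826e6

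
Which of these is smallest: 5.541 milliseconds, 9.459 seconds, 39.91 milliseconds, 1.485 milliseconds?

5.541 milliseconds = 0.005541 seconds
9.459 seconds = 9.459 seconds
39.91 milliseconds = 0.03991 seconds
1.485 milliseconds = 0.001485 seconds

1.485 milliseconds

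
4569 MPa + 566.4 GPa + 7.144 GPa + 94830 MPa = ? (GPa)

In GPa:
  4569 MPa = 4569 × 10^-3 GPa = 4.569
  566.4 GPa → 566.4
  7.144 GPa → 7.144
  94830 MPa = 94830 × 10^-3 GPa = 94.83
Sum: 4.569 + 566.4 + 7.144 + 94.83 = 672.943

672.943 GPa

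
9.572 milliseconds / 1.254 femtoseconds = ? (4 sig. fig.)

(9.572e-3) / (1.254e-15) = 7.6332e12

7633000000000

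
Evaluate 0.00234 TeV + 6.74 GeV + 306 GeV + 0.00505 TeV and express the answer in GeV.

320.13 GeV

In GeV:
  0.00234 TeV = 0.00234 × 10³ GeV = 2.34
  6.74 GeV → 6.74
  306 GeV → 306
  0.00505 TeV = 0.00505 × 10³ GeV = 5.05
Sum: 2.34 + 6.74 + 306 + 5.05 = 320.13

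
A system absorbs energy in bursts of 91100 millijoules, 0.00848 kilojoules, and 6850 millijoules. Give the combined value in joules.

In joules:
  91100 millijoules = 91100 × 10⁻³ joules = 91.1
  0.00848 kilojoules = 0.00848 × 10³ joules = 8.48
  6850 millijoules = 6850 × 10⁻³ joules = 6.85
Sum: 91.1 + 8.48 + 6.85 = 106.43

106.43 joules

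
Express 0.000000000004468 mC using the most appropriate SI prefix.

4.468 fC

= 4.468 × 10^-15 C; 10^-15 is femto.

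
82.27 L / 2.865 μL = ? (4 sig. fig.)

28720000

(82.27) / (2.865e-6) = 28.716e6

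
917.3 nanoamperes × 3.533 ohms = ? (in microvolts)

3.2408209 microvolts

917.3e-9 × 3.533 = 3240.8209e-9 V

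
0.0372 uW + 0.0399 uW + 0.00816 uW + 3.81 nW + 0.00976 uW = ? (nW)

In nW:
  0.0372 uW = 0.0372 × 10³ nW = 37.2
  0.0399 uW = 0.0399 × 10³ nW = 39.9
  0.00816 uW = 0.00816 × 10³ nW = 8.16
  3.81 nW → 3.81
  0.00976 uW = 0.00976 × 10³ nW = 9.76
Sum: 37.2 + 39.9 + 8.16 + 3.81 + 9.76 = 98.83

98.83 nW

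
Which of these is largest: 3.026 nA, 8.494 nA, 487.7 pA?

8.494 nA

3.026 nA = 0.000000003026 A
8.494 nA = 0.000000008494 A
487.7 pA = 0.0000000004877 A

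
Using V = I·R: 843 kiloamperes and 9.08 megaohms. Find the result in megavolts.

843e3 × 9.08e6 = 7654.44e9 V

7654440 megavolts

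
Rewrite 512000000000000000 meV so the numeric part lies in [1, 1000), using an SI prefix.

512 TeV

= 512e12 eV; 1e12 is tera.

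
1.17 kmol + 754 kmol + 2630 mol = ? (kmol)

757.8 kmol

In kmol:
  1.17 kmol → 1.17
  754 kmol → 754
  2630 mol = 2630e-3 kmol = 2.63
Sum: 1.17 + 754 + 2.63 = 757.8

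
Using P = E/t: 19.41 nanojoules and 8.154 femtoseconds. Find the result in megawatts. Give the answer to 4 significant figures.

(19.41 × 10^-9) / (8.154 × 10^-15) = 2.38043 × 10^6 W

2.380 megawatts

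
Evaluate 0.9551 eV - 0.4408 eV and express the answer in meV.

514.3 meV

In meV:
  0.9551 eV = 0.9551e3 meV = 955.1
  0.4408 eV = 0.4408e3 meV = 440.8
Difference: 955.1 - 440.8 = 514.3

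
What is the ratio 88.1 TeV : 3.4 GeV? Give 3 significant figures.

(88.1e12) / (3.4e9) = 25.91e3

25900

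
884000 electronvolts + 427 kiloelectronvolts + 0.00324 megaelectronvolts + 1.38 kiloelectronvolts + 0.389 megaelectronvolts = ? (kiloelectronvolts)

In kiloelectronvolts:
  884000 electronvolts = 884000e-3 kiloelectronvolts = 884
  427 kiloelectronvolts → 427
  0.00324 megaelectronvolts = 0.00324e3 kiloelectronvolts = 3.24
  1.38 kiloelectronvolts → 1.38
  0.389 megaelectronvolts = 0.389e3 kiloelectronvolts = 389
Sum: 884 + 427 + 3.24 + 1.38 + 389 = 1704.62

1704.62 kiloelectronvolts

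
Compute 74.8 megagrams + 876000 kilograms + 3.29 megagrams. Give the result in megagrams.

In megagrams:
  74.8 megagrams → 74.8
  876000 kilograms = 876000 × 10⁻³ megagrams = 876
  3.29 megagrams → 3.29
Sum: 74.8 + 876 + 3.29 = 954.09

954.09 megagrams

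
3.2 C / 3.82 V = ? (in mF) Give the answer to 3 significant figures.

(3.2) / (3.82) = 0.8377 F

838 mF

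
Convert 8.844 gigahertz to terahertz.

giga = 10⁹, tera = 10¹²; factor is 10⁻³.
8.844 × 10⁻³ = 0.008844

0.008844 terahertz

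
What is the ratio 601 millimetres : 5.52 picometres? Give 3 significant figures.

(601 × 10^-3) / (5.52 × 10^-12) = 108.9 × 10^9

109000000000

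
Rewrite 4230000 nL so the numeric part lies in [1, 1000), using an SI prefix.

= 4.23e-3 L; 1e-3 is milli.

4.23 mL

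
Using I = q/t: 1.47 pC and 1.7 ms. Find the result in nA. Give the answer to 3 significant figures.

0.865 nA

(1.47 × 10^-12) / (1.7 × 10^-3) = 0.86471 × 10^-9 A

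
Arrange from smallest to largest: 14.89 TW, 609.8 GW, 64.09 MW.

64.09 MW < 609.8 GW < 14.89 TW

14.89 TW = 14890000000000 W
609.8 GW = 609800000000 W
64.09 MW = 64090000 W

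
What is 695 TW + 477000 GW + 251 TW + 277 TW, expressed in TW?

In TW:
  695 TW → 695
  477000 GW = 477000e-3 TW = 477
  251 TW → 251
  277 TW → 277
Sum: 695 + 477 + 251 + 277 = 1700

1700 TW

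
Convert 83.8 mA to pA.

milli = 10^-3, pico = 10^-12; factor is 10^9.
83.8 × 10^9 = 83800000000

83800000000 pA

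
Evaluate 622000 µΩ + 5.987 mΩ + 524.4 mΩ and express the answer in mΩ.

In mΩ:
  622000 µΩ = 622000 × 10^-3 mΩ = 622
  5.987 mΩ → 5.987
  524.4 mΩ → 524.4
Sum: 622 + 5.987 + 524.4 = 1152.387

1152.387 mΩ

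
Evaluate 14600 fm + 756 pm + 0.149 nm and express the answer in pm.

919.6 pm

In pm:
  14600 fm = 14600e-3 pm = 14.6
  756 pm → 756
  0.149 nm = 0.149e3 pm = 149
Sum: 14.6 + 756 + 149 = 919.6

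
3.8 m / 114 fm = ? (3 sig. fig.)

33300000000000

(3.8) / (114 × 10⁻¹⁵) = 0.03333 × 10¹⁵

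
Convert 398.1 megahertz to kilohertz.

mega = 10⁶, kilo = 10³; factor is 10³.
398.1 × 10³ = 398100

398100 kilohertz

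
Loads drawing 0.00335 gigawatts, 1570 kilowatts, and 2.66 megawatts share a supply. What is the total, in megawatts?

7.58 megawatts

In megawatts:
  0.00335 gigawatts = 0.00335 × 10³ megawatts = 3.35
  1570 kilowatts = 1570 × 10⁻³ megawatts = 1.57
  2.66 megawatts → 2.66
Sum: 3.35 + 1.57 + 2.66 = 7.58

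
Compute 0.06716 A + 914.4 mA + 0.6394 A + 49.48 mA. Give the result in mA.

In mA:
  0.06716 A = 0.06716e3 mA = 67.16
  914.4 mA → 914.4
  0.6394 A = 0.6394e3 mA = 639.4
  49.48 mA → 49.48
Sum: 67.16 + 914.4 + 639.4 + 49.48 = 1670.44

1670.44 mA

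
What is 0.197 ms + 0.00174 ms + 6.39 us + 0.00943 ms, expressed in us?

214.56 us

In us:
  0.197 ms = 0.197e3 us = 197
  0.00174 ms = 0.00174e3 us = 1.74
  6.39 us → 6.39
  0.00943 ms = 0.00943e3 us = 9.43
Sum: 197 + 1.74 + 6.39 + 9.43 = 214.56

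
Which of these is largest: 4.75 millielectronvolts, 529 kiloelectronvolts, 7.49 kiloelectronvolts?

4.75 millielectronvolts = 0.00475 electronvolts
529 kiloelectronvolts = 529000 electronvolts
7.49 kiloelectronvolts = 7490 electronvolts

529 kiloelectronvolts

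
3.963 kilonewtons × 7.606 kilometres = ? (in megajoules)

3.963 × 10^3 × 7.606 × 10^3 = 30.142578 × 10^6 J

30.142578 megajoules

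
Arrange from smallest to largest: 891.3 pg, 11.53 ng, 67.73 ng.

891.3 pg < 11.53 ng < 67.73 ng

891.3 pg = 0.0000000008913 g
11.53 ng = 0.00000001153 g
67.73 ng = 0.00000006773 g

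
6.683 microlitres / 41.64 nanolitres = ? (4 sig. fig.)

(6.683 × 10⁻⁶) / (41.64 × 10⁻⁹) = 0.16049 × 10³

160.5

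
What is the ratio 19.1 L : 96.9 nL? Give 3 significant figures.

(19.1) / (96.9e-9) = 0.1971e9

197000000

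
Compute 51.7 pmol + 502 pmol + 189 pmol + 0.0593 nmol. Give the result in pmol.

802 pmol

In pmol:
  51.7 pmol → 51.7
  502 pmol → 502
  189 pmol → 189
  0.0593 nmol = 0.0593 × 10³ pmol = 59.3
Sum: 51.7 + 502 + 189 + 59.3 = 802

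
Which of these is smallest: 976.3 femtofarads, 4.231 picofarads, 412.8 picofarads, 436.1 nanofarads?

976.3 femtofarads

976.3 femtofarads = 0.0000000000009763 farads
4.231 picofarads = 0.000000000004231 farads
412.8 picofarads = 0.0000000004128 farads
436.1 nanofarads = 0.0000004361 farads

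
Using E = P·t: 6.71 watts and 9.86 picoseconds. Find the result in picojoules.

66.1606 picojoules

6.71 × 9.86 × 10^-12 = 66.1606 × 10^-12 J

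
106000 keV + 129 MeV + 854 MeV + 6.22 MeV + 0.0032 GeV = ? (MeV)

In MeV:
  106000 keV = 106000 × 10⁻³ MeV = 106
  129 MeV → 129
  854 MeV → 854
  6.22 MeV → 6.22
  0.0032 GeV = 0.0032 × 10³ MeV = 3.2
Sum: 106 + 129 + 854 + 6.22 + 3.2 = 1098.42

1098.42 MeV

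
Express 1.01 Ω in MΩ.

0.00000101 MΩ

(no prefix) = 10⁰, mega = 10⁶; factor is 10⁻⁶.
1.01 × 10⁻⁶ = 0.00000101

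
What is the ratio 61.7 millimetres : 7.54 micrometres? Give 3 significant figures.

8180

(61.7e-3) / (7.54e-6) = 8.183e3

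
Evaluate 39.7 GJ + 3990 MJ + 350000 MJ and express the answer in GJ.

In GJ:
  39.7 GJ → 39.7
  3990 MJ = 3990 × 10⁻³ GJ = 3.99
  350000 MJ = 350000 × 10⁻³ GJ = 350
Sum: 39.7 + 3.99 + 350 = 393.69

393.69 GJ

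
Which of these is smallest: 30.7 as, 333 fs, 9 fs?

30.7 as

30.7 as = 0.0000000000000000307 s
333 fs = 0.000000000000333 s
9 fs = 0.000000000000009 s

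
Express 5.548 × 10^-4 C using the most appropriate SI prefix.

= 554.8 × 10^-6 C; 10^-6 is micro.

554.8 μC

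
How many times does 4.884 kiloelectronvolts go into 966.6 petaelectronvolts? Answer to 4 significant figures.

(966.6e15) / (4.884e3) = 197.91e12

197900000000000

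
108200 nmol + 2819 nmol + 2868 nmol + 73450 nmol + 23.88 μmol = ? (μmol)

211.217 μmol

In μmol:
  108200 nmol = 108200 × 10^-3 μmol = 108.2
  2819 nmol = 2819 × 10^-3 μmol = 2.819
  2868 nmol = 2868 × 10^-3 μmol = 2.868
  73450 nmol = 73450 × 10^-3 μmol = 73.45
  23.88 μmol → 23.88
Sum: 108.2 + 2.819 + 2.868 + 73.45 + 23.88 = 211.217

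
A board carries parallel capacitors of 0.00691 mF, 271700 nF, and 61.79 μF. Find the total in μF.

In μF:
  0.00691 mF = 0.00691 × 10³ μF = 6.91
  271700 nF = 271700 × 10⁻³ μF = 271.7
  61.79 μF → 61.79
Sum: 6.91 + 271.7 + 61.79 = 340.4

340.4 μF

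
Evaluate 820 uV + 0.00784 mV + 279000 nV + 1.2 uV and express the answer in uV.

In uV:
  820 uV → 820
  0.00784 mV = 0.00784e3 uV = 7.84
  279000 nV = 279000e-3 uV = 279
  1.2 uV → 1.2
Sum: 820 + 7.84 + 279 + 1.2 = 1108.04

1108.04 uV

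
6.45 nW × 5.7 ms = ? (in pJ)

36.765 pJ

6.45e-9 × 5.7e-3 = 36.765e-12 J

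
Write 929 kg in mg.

kilo = 10³, milli = 10⁻³; factor is 10⁶.
929 × 10⁶ = 929000000

929000000 mg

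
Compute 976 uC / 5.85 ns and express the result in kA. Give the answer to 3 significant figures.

167 kA

(976e-6) / (5.85e-9) = 166.84e3 A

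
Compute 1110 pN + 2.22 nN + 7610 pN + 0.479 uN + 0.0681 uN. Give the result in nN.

558.04 nN

In nN:
  1110 pN = 1110e-3 nN = 1.11
  2.22 nN → 2.22
  7610 pN = 7610e-3 nN = 7.61
  0.479 uN = 0.479e3 nN = 479
  0.0681 uN = 0.0681e3 nN = 68.1
Sum: 1.11 + 2.22 + 7.61 + 479 + 68.1 = 558.04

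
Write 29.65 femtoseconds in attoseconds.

29650 attoseconds

femto = 1e-15, atto = 1e-18; factor is 1e3.
29.65 × 1e3 = 29650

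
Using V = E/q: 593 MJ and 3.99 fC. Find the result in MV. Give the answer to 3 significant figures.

149000000000000000 MV

(593e6) / (3.99e-15) = 148.62e21 V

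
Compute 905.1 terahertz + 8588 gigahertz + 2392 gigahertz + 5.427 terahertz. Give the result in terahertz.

In terahertz:
  905.1 terahertz → 905.1
  8588 gigahertz = 8588 × 10^-3 terahertz = 8.588
  2392 gigahertz = 2392 × 10^-3 terahertz = 2.392
  5.427 terahertz → 5.427
Sum: 905.1 + 8.588 + 2.392 + 5.427 = 921.507

921.507 terahertz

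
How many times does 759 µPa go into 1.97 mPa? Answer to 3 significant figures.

(1.97 × 10^-3) / (759 × 10^-6) = 0.002596 × 10^3

2.60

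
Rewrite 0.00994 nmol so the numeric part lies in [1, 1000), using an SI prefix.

= 9.94e-12 mol; 1e-12 is pico.

9.94 pmol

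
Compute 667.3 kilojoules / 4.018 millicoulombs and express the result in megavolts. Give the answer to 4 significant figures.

(667.3 × 10^3) / (4.018 × 10^-3) = 166.078 × 10^6 V

166.1 megavolts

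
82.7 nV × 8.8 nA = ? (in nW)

82.7 × 10^-9 × 8.8 × 10^-9 = 727.76 × 10^-18 W

0.00000072776 nW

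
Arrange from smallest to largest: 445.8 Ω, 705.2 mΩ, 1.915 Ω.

445.8 Ω = 445.8 Ω
705.2 mΩ = 0.7052 Ω
1.915 Ω = 1.915 Ω

705.2 mΩ < 1.915 Ω < 445.8 Ω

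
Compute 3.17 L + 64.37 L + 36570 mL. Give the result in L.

In L:
  3.17 L → 3.17
  64.37 L → 64.37
  36570 mL = 36570e-3 L = 36.57
Sum: 3.17 + 64.37 + 36.57 = 104.11

104.11 L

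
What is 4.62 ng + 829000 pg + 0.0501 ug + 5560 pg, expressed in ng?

In ng:
  4.62 ng → 4.62
  829000 pg = 829000 × 10⁻³ ng = 829
  0.0501 ug = 0.0501 × 10³ ng = 50.1
  5560 pg = 5560 × 10⁻³ ng = 5.56
Sum: 4.62 + 829 + 50.1 + 5.56 = 889.28

889.28 ng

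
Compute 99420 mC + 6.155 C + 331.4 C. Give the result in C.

436.975 C

In C:
  99420 mC = 99420 × 10^-3 C = 99.42
  6.155 C → 6.155
  331.4 C → 331.4
Sum: 99.42 + 6.155 + 331.4 = 436.975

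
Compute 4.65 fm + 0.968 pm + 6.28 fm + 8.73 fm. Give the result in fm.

In fm:
  4.65 fm → 4.65
  0.968 pm = 0.968e3 fm = 968
  6.28 fm → 6.28
  8.73 fm → 8.73
Sum: 4.65 + 968 + 6.28 + 8.73 = 987.66

987.66 fm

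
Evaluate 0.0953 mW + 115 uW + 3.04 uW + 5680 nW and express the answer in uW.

In uW:
  0.0953 mW = 0.0953e3 uW = 95.3
  115 uW → 115
  3.04 uW → 3.04
  5680 nW = 5680e-3 uW = 5.68
Sum: 95.3 + 115 + 3.04 + 5.68 = 219.02

219.02 uW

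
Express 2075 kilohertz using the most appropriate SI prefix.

= 2.075e6 hertz; 1e6 is mega.

2.075 megahertz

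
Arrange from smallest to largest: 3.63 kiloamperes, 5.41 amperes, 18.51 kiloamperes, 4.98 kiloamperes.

3.63 kiloamperes = 3630 amperes
5.41 amperes = 5.41 amperes
18.51 kiloamperes = 18510 amperes
4.98 kiloamperes = 4980 amperes

5.41 amperes < 3.63 kiloamperes < 4.98 kiloamperes < 18.51 kiloamperes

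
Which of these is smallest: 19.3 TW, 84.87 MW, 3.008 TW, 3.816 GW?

19.3 TW = 19300000000000 W
84.87 MW = 84870000 W
3.008 TW = 3008000000000 W
3.816 GW = 3816000000 W

84.87 MW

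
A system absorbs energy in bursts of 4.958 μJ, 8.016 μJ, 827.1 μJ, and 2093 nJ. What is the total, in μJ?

842.167 μJ

In μJ:
  4.958 μJ → 4.958
  8.016 μJ → 8.016
  827.1 μJ → 827.1
  2093 nJ = 2093 × 10^-3 μJ = 2.093
Sum: 4.958 + 8.016 + 827.1 + 2.093 = 842.167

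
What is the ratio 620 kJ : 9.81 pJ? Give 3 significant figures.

63200000000000000

(620 × 10³) / (9.81 × 10⁻¹²) = 63.2 × 10¹⁵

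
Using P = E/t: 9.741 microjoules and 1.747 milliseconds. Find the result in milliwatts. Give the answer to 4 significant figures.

(9.741e-6) / (1.747e-3) = 5.57584e-3 W

5.576 milliwatts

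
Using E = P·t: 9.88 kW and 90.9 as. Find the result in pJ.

9.88e3 × 90.9e-18 = 898.092e-15 J

0.898092 pJ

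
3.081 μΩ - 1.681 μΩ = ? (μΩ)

1.4 μΩ

In μΩ:
  3.081 μΩ → 3.081
  1.681 μΩ → 1.681
Difference: 3.081 - 1.681 = 1.4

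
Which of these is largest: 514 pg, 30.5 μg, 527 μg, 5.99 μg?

527 μg

514 pg = 0.000000000514 g
30.5 μg = 0.0000305 g
527 μg = 0.000527 g
5.99 μg = 0.00000599 g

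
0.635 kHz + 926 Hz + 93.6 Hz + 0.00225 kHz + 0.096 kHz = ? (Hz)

1752.85 Hz

In Hz:
  0.635 kHz = 0.635 × 10^3 Hz = 635
  926 Hz → 926
  93.6 Hz → 93.6
  0.00225 kHz = 0.00225 × 10^3 Hz = 2.25
  0.096 kHz = 0.096 × 10^3 Hz = 96
Sum: 635 + 926 + 93.6 + 2.25 + 96 = 1752.85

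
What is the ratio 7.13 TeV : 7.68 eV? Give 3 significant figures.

(7.13 × 10¹²) / (7.68) = 0.9284 × 10¹²

928000000000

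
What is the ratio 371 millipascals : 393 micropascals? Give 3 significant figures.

(371 × 10⁻³) / (393 × 10⁻⁶) = 0.944 × 10³

944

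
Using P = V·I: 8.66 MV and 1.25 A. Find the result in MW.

10.825 MW

8.66 × 10⁶ × 1.25 = 10.825 × 10⁶ W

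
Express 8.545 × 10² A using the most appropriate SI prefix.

854.5 A

= 854.5 A; mantissa already in [1, 1000).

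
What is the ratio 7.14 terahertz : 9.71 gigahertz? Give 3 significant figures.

(7.14 × 10^12) / (9.71 × 10^9) = 0.7353 × 10^3

735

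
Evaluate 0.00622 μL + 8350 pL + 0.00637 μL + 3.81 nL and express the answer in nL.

24.75 nL

In nL:
  0.00622 μL = 0.00622 × 10³ nL = 6.22
  8350 pL = 8350 × 10⁻³ nL = 8.35
  0.00637 μL = 0.00637 × 10³ nL = 6.37
  3.81 nL → 3.81
Sum: 6.22 + 8.35 + 6.37 + 3.81 = 24.75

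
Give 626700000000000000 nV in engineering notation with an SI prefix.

626.7 MV

= 626.7 × 10^6 V; 10^6 is mega.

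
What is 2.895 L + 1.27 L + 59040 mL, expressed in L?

63.205 L

In L:
  2.895 L → 2.895
  1.27 L → 1.27
  59040 mL = 59040e-3 L = 59.04
Sum: 2.895 + 1.27 + 59.04 = 63.205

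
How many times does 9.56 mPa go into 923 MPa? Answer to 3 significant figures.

96500000000

(923e6) / (9.56e-3) = 96.55e9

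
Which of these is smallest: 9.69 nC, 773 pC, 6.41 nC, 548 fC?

548 fC

9.69 nC = 0.00000000969 C
773 pC = 0.000000000773 C
6.41 nC = 0.00000000641 C
548 fC = 0.000000000000548 C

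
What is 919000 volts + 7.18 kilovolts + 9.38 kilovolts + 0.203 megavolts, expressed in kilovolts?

1138.56 kilovolts

In kilovolts:
  919000 volts = 919000 × 10⁻³ kilovolts = 919
  7.18 kilovolts → 7.18
  9.38 kilovolts → 9.38
  0.203 megavolts = 0.203 × 10³ kilovolts = 203
Sum: 919 + 7.18 + 9.38 + 203 = 1138.56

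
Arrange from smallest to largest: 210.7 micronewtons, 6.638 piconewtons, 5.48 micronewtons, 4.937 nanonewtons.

210.7 micronewtons = 0.0002107 newtons
6.638 piconewtons = 0.000000000006638 newtons
5.48 micronewtons = 0.00000548 newtons
4.937 nanonewtons = 0.000000004937 newtons

6.638 piconewtons < 4.937 nanonewtons < 5.48 micronewtons < 210.7 micronewtons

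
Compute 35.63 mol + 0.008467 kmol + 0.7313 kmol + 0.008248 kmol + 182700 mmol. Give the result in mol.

In mol:
  35.63 mol → 35.63
  0.008467 kmol = 0.008467e3 mol = 8.467
  0.7313 kmol = 0.7313e3 mol = 731.3
  0.008248 kmol = 0.008248e3 mol = 8.248
  182700 mmol = 182700e-3 mol = 182.7
Sum: 35.63 + 8.467 + 731.3 + 8.248 + 182.7 = 966.345

966.345 mol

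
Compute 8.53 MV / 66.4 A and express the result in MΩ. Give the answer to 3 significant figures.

0.128 MΩ

(8.53 × 10⁶) / (66.4) = 0.12846 × 10⁶ Ω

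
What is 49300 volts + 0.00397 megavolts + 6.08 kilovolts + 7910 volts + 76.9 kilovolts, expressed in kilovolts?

144.16 kilovolts

In kilovolts:
  49300 volts = 49300 × 10⁻³ kilovolts = 49.3
  0.00397 megavolts = 0.00397 × 10³ kilovolts = 3.97
  6.08 kilovolts → 6.08
  7910 volts = 7910 × 10⁻³ kilovolts = 7.91
  76.9 kilovolts → 76.9
Sum: 49.3 + 3.97 + 6.08 + 7.91 + 76.9 = 144.16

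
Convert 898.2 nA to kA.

nano = 10^-9, kilo = 10^3; factor is 10^-12.
898.2 × 10^-12 = 0.0000000008982

0.0000000008982 kA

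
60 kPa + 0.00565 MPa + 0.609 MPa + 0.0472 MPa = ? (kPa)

In kPa:
  60 kPa → 60
  0.00565 MPa = 0.00565 × 10^3 kPa = 5.65
  0.609 MPa = 0.609 × 10^3 kPa = 609
  0.0472 MPa = 0.0472 × 10^3 kPa = 47.2
Sum: 60 + 5.65 + 609 + 47.2 = 721.85

721.85 kPa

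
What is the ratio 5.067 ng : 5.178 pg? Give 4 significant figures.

978.6

(5.067 × 10^-9) / (5.178 × 10^-12) = 0.97856 × 10^3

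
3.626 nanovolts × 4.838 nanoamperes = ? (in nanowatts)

3.626e-9 × 4.838e-9 = 17.542588e-18 W

0.000000017542588 nanowatts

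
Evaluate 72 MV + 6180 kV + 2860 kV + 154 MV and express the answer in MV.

In MV:
  72 MV → 72
  6180 kV = 6180 × 10^-3 MV = 6.18
  2860 kV = 2860 × 10^-3 MV = 2.86
  154 MV → 154
Sum: 72 + 6.18 + 2.86 + 154 = 235.04

235.04 MV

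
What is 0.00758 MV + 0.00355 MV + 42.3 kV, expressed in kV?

53.43 kV

In kV:
  0.00758 MV = 0.00758e3 kV = 7.58
  0.00355 MV = 0.00355e3 kV = 3.55
  42.3 kV → 42.3
Sum: 7.58 + 3.55 + 42.3 = 53.43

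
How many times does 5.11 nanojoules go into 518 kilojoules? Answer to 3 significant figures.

101000000000000

(518 × 10³) / (5.11 × 10⁻⁹) = 101.4 × 10¹²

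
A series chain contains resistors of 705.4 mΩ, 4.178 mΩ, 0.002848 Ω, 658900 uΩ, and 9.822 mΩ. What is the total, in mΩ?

In mΩ:
  705.4 mΩ → 705.4
  4.178 mΩ → 4.178
  0.002848 Ω = 0.002848e3 mΩ = 2.848
  658900 uΩ = 658900e-3 mΩ = 658.9
  9.822 mΩ → 9.822
Sum: 705.4 + 4.178 + 2.848 + 658.9 + 9.822 = 1381.148

1381.148 mΩ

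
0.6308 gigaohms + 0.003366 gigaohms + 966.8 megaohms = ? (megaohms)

In megaohms:
  0.6308 gigaohms = 0.6308e3 megaohms = 630.8
  0.003366 gigaohms = 0.003366e3 megaohms = 3.366
  966.8 megaohms → 966.8
Sum: 630.8 + 3.366 + 966.8 = 1600.966

1600.966 megaohms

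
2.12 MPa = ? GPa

0.00212 GPa

mega = 1e6, giga = 1e9; factor is 1e-3.
2.12 × 1e-3 = 0.00212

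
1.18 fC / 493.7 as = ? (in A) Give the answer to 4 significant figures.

2.390 A

(1.18 × 10⁻¹⁵) / (493.7 × 10⁻¹⁸) = 0.00239012 × 10³ A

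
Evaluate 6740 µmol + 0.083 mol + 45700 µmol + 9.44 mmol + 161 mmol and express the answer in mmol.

305.88 mmol

In mmol:
  6740 µmol = 6740e-3 mmol = 6.74
  0.083 mol = 0.083e3 mmol = 83
  45700 µmol = 45700e-3 mmol = 45.7
  9.44 mmol → 9.44
  161 mmol → 161
Sum: 6.74 + 83 + 45.7 + 9.44 + 161 = 305.88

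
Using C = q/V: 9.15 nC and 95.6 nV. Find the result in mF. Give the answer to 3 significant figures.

(9.15e-9) / (95.6e-9) = 0.095711 F

95.7 mF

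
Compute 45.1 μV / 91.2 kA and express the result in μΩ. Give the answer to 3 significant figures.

(45.1 × 10^-6) / (91.2 × 10^3) = 0.49452 × 10^-9 Ω

0.000495 μΩ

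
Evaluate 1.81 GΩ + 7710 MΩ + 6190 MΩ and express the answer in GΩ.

In GΩ:
  1.81 GΩ → 1.81
  7710 MΩ = 7710e-3 GΩ = 7.71
  6190 MΩ = 6190e-3 GΩ = 6.19
Sum: 1.81 + 7.71 + 6.19 = 15.71

15.71 GΩ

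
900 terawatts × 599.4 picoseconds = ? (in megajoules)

900e12 × 599.4e-12 = 539460 J

0.53946 megajoules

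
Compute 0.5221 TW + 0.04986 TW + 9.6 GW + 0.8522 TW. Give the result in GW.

In GW:
  0.5221 TW = 0.5221 × 10³ GW = 522.1
  0.04986 TW = 0.04986 × 10³ GW = 49.86
  9.6 GW → 9.6
  0.8522 TW = 0.8522 × 10³ GW = 852.2
Sum: 522.1 + 49.86 + 9.6 + 852.2 = 1433.76

1433.76 GW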